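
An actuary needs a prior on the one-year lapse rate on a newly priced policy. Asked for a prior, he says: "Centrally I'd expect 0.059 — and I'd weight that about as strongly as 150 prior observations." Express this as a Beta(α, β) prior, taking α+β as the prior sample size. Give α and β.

Under the effective-sample-size interpretation, Beta(α, β) has prior mean α/(α+β) and prior sample size α+β.
So α+β = 150 and α/(α+β) = 0.059, giving α = 0.059·150 = 8.85 and β = 150 − 8.85 = 141.15.

α = 8.85, β = 141.15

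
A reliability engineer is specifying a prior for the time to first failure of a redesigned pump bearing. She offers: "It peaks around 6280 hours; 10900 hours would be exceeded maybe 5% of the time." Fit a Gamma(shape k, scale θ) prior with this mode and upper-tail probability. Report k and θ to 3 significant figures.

k ≈ 10.2, θ ≈ 684

Gamma(k,θ) with k>1 has mode (k−1)θ, so θ = 6280/(k−1).
Need P(X < 10900) = 0.95 with θ tied to k this way. Start at k = 2, θ = 6280: P(X<10900) ≈ 0.518.
Too low — raise k to concentrate. Iterating converges to k ≈ 10.2.
Then θ = 6280/(10.2−1) ≈ 684.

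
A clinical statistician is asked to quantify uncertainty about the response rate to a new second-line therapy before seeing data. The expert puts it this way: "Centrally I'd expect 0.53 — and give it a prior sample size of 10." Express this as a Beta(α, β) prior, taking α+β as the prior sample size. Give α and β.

α = 5.3, β = 4.7

Under the effective-sample-size interpretation, Beta(α, β) has prior mean α/(α+β) and prior sample size α+β.
So α+β = 10 and α/(α+β) = 0.53, giving α = 0.53·10 = 5.3 and β = 10 − 5.3 = 4.7.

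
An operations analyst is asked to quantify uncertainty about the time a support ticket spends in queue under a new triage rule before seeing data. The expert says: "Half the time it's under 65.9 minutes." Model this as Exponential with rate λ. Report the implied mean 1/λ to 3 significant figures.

Exponential median = ln 2 / λ, so λ = ln 2 / 65.9 = 0.0105.
Mean = 1/λ = 95.1 minutes.

mean ≈ 95.1 minutes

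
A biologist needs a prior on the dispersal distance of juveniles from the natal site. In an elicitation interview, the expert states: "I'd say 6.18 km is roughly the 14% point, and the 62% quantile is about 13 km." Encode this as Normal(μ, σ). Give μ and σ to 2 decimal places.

The p-quantile of Normal(μ,σ) is μ + z_p·σ, with z_{0.14} = -1.08 and z_{0.62} = 0.3055.
Eliminate σ: μ = (z₂·x₁ − z₁·x₂)/(z₂ − z₁) = (0.3055·6.18 − (-1.08)·13)/1.386 = 11.50.
Then σ = (x₂ − x₁)/(z₂ − z₁) = (13 − 6.18)/1.386 = 4.92.

μ = 11.50, σ = 4.92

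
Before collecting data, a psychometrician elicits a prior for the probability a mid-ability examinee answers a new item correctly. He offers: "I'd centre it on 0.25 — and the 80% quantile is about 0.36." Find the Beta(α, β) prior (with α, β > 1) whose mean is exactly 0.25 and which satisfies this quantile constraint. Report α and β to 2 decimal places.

With mean 0.25 fixed, write α = 0.25s, β = 0.75s where s = α+β.
Need P(θ < 0.36) = 0.8 under Beta(0.25s, 0.75s). Normal approximation: (q−m)/√(m(1−m)/s) ≈ z_{0.8} = 0.842, so s ≈ 0.25·0.75·(0.842)²/(0.36−0.25)² = 11.0.
At s = 11.0: P(θ<0.36) ≈ 0.810. Adjusting to match 0.8 gives s ≈ 9.80.
So α = 0.25·9.80 ≈ 2.45, β = 0.75·9.80 ≈ 7.35.

α ≈ 2.45, β ≈ 7.35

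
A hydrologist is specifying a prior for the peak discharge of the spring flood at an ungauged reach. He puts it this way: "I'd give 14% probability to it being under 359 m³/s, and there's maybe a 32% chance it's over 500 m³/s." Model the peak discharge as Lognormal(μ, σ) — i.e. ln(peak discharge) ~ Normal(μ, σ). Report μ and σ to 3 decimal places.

If T ~ Lognormal(μ,σ) then ln T ~ Normal(μ,σ), so the p-quantile of ln T is μ + z_p·σ.
ln(359) = 5.883 and ln(500) = 6.215; z_{0.14} = -1.08, z_{0.68} = 0.4677.
σ = (6.215 − 5.883)/(0.4677 − (-1.08)) = 0.214.
μ = 5.883 − (-1.08)·0.214 = 6.115.

μ ≈ 6.115, σ ≈ 0.214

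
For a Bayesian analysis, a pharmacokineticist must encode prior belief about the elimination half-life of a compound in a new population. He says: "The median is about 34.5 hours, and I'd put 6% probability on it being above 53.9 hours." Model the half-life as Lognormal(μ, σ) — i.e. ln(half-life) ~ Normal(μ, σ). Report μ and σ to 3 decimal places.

μ ≈ 3.541, σ ≈ 0.287

If T ~ Lognormal(μ,σ) then ln T ~ Normal(μ,σ), so the p-quantile of ln T is μ + z_p·σ.
ln(34.5) = 3.541 and ln(53.9) = 3.987; z_{0.5} = 0, z_{0.94} = 1.555.
σ = (3.987 − 3.541)/(1.555 − (0)) = 0.287.
μ = 3.541 − (0)·0.287 = 3.541.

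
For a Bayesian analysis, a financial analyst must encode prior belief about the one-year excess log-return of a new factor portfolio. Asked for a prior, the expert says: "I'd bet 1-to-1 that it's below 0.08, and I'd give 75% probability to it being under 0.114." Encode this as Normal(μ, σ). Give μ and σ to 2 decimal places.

For Normal(μ,σ), the p-quantile is μ + z_p·σ. Here z_{0.5} = 0, z_{0.75} = 0.6745.
So 0.08 = μ + 0σ and 0.114 = μ + 0.6745σ.
Subtracting: σ = (0.114 − 0.08)/(0.6745 − (0)) = 0.05.
Then μ = 0.08 − (0)·0.05 = 0.08.

μ = 0.08, σ = 0.05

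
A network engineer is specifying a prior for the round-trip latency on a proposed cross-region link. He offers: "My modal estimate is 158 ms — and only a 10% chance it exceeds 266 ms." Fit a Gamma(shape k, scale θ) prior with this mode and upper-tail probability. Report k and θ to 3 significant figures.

Gamma(k,θ) with k>1 has mode (k−1)θ, so θ = 158/(k−1).
Need P(X < 266) = 0.9 with θ tied to k this way. Start at k = 2, θ = 158: P(X<266) ≈ 0.502.
Too low — raise k to concentrate. Iterating converges to k ≈ 7.97.
Then θ = 158/(7.97−1) ≈ 22.7.

k ≈ 7.97, θ ≈ 22.7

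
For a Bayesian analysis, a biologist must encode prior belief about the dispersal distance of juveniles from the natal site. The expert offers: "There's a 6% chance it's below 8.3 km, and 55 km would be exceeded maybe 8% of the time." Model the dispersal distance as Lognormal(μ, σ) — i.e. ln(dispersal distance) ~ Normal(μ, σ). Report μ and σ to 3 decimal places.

μ ≈ 3.110, σ ≈ 0.639

If T ~ Lognormal(μ,σ) then ln T ~ Normal(μ,σ), so the p-quantile of ln T is μ + z_p·σ.
ln(8.3) = 2.116 and ln(55) = 4.007; z_{0.06} = -1.555, z_{0.92} = 1.405.
σ = (4.007 − 2.116)/(1.405 − (-1.555)) = 0.639.
μ = 2.116 − (-1.555)·0.639 = 3.110.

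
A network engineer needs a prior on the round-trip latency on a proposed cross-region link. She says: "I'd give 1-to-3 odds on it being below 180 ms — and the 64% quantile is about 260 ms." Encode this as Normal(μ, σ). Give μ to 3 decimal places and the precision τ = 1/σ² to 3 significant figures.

The p-quantile of Normal(μ,σ) is μ + z_p·σ, with z_{0.25} = -0.6745 and z_{0.64} = 0.3585.
Eliminate σ: μ = (z₂·x₁ − z₁·x₂)/(z₂ − z₁) = (0.3585·180 − (-0.6745)·260)/1.033 = 232.238.
Then σ = (x₂ − x₁)/(z₂ − z₁) = (260 − 180)/1.033 = 77.448.
Precision τ = 1/σ² = 1/77.45² = 0.000167.

μ = 232.238, τ = 0.000167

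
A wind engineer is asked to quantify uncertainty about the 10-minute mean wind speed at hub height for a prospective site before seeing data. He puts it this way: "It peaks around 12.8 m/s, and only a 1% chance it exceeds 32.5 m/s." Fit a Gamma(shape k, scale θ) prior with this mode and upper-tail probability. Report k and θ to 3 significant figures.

k ≈ 6.39, θ ≈ 2.38

Gamma(k,θ) with k>1 has mode (k−1)θ, so θ = 12.8/(k−1).
Need P(X < 32.5) = 0.99 with θ tied to k this way. Start at k = 2, θ = 12.8: P(X<32.5) ≈ 0.721.
Too low — raise k to concentrate. Iterating converges to k ≈ 6.39.
Then θ = 12.8/(6.39−1) ≈ 2.38.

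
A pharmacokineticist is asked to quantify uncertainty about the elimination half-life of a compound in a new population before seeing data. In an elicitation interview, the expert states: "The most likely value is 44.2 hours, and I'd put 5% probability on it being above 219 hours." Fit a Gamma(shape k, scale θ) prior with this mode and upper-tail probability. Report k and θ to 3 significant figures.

k ≈ 1.94, θ ≈ 47.2

Gamma(k,θ) with k>1 has mode (k−1)θ, so θ = 44.2/(k−1).
Need P(X < 219) = 0.95 with θ tied to k this way. Start at k = 2, θ = 44.2: P(X<219) ≈ 0.958.
Too high — lower k to spread out. Iterating converges to k ≈ 1.94.
Then θ = 44.2/(1.94−1) ≈ 47.2.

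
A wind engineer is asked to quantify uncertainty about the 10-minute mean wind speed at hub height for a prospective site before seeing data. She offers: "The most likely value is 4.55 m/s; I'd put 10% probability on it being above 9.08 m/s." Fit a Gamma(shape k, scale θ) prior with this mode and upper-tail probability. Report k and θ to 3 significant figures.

k ≈ 5.02, θ ≈ 1.13

Gamma(k,θ) with k>1 has mode (k−1)θ, so θ = 4.55/(k−1).
Need P(X < 9.08) = 0.9 with θ tied to k this way. Start at k = 2, θ = 4.55: P(X<9.08) ≈ 0.593.
Too low — raise k to concentrate. Iterating converges to k ≈ 5.02.
Then θ = 4.55/(5.02−1) ≈ 1.13.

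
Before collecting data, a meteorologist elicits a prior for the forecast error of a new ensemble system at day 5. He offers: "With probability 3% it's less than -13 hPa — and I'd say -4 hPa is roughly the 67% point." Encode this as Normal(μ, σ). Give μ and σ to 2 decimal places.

For Normal(μ,σ), the p-quantile is μ + z_p·σ. Here z_{0.03} = -1.881, z_{0.67} = 0.4399.
So -13 = μ − 1.881σ and -4 = μ + 0.4399σ.
Subtracting: σ = (-4 − -13)/(0.4399 − (-1.881)) = 3.88.
Then μ = -13 − (-1.881)·3.88 = -5.71.

μ = -5.71, σ = 3.88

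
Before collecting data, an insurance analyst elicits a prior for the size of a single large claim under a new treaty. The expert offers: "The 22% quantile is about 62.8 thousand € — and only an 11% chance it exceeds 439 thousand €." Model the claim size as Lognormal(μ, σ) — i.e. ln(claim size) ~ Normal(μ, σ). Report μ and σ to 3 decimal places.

μ ≈ 4.891, σ ≈ 0.973

If T ~ Lognormal(μ,σ) then ln T ~ Normal(μ,σ), so the p-quantile of ln T is μ + z_p·σ.
ln(62.8) = 4.14 and ln(439) = 6.084; z_{0.22} = -0.7722, z_{0.89} = 1.227.
σ = (6.084 − 4.14)/(1.227 − (-0.7722)) = 0.973.
μ = 4.14 − (-0.7722)·0.973 = 4.891.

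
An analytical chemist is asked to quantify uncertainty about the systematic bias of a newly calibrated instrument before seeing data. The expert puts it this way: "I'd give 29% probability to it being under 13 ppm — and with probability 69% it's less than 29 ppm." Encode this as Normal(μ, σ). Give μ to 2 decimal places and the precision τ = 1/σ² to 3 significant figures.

μ = 21.44, τ = 0.0043

For Normal(μ,σ), the p-quantile is μ + z_p·σ. Here z_{0.29} = -0.5534, z_{0.69} = 0.4959.
So 13 = μ − 0.5534σ and 29 = μ + 0.4959σ.
Subtracting: σ = (29 − 13)/(0.4959 − (-0.5534)) = 15.25.
Then μ = 13 − (-0.5534)·15.25 = 21.44.
Precision τ = 1/σ² = 1/15.25² = 0.0043.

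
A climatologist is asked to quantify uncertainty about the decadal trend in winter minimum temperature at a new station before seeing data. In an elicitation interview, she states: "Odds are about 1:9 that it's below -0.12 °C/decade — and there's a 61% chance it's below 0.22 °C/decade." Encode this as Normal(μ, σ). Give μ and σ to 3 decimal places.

μ = 0.159, σ = 0.218

For Normal(μ,σ), the p-quantile is μ + z_p·σ. Here z_{0.1} = -1.282, z_{0.61} = 0.2793.
So -0.12 = μ − 1.282σ and 0.22 = μ + 0.2793σ.
Subtracting: σ = (0.22 − -0.12)/(0.2793 − (-1.282)) = 0.218.
Then μ = -0.12 − (-1.282)·0.218 = 0.159.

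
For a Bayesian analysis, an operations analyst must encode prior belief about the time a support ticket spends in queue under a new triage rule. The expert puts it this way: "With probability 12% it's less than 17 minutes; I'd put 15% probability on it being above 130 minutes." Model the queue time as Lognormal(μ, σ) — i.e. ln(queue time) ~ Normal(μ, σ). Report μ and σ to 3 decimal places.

μ ≈ 3.914, σ ≈ 0.920

If T ~ Lognormal(μ,σ) then ln T ~ Normal(μ,σ), so the p-quantile of ln T is μ + z_p·σ.
ln(17) = 2.833 and ln(130) = 4.868; z_{0.12} = -1.175, z_{0.85} = 1.036.
σ = (4.868 − 2.833)/(1.036 − (-1.175)) = 0.920.
μ = 2.833 − (-1.175)·0.920 = 3.914.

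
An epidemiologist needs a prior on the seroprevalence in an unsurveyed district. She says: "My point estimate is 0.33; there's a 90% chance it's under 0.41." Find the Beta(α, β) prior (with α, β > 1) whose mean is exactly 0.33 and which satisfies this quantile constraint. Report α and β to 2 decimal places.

With mean 0.33 fixed, write α = 0.33s, β = 0.67s where s = α+β.
Need P(θ < 0.41) = 0.9 under Beta(0.33s, 0.67s). Normal approximation: (q−m)/√(m(1−m)/s) ≈ z_{0.9} = 1.28, so s ≈ 0.33·0.67·(1.28)²/(0.41−0.33)² = 56.7.
At s = 56.7: P(θ<0.41) ≈ 0.897. Adjusting to match 0.9 gives s ≈ 58.12.
So α = 0.33·58.12 ≈ 19.18, β = 0.67·58.12 ≈ 38.94.

α ≈ 19.18, β ≈ 38.94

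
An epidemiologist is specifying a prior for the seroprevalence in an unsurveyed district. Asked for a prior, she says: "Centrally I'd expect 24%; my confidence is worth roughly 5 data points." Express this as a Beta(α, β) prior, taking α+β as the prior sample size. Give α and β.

Under the effective-sample-size interpretation, Beta(α, β) has prior mean α/(α+β) and prior sample size α+β.
So α+β = 5 and α/(α+β) = 0.24, giving α = 0.24·5 = 1.2 and β = 5 − 1.2 = 3.8.

α = 1.2, β = 3.8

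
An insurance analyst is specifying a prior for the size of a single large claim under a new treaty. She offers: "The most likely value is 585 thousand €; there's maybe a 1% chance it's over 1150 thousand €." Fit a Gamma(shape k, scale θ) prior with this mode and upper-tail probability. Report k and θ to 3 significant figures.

Gamma(k,θ) with k>1 has mode (k−1)θ, so θ = 585/(k−1).
Need P(X < 1150) = 0.99 with θ tied to k this way. Start at k = 2, θ = 585: P(X<1150) ≈ 0.585.
Too low — raise k to concentrate. Iterating converges to k ≈ 11.8.
Then θ = 585/(11.8−1) ≈ 54.2.

k ≈ 11.8, θ ≈ 54.2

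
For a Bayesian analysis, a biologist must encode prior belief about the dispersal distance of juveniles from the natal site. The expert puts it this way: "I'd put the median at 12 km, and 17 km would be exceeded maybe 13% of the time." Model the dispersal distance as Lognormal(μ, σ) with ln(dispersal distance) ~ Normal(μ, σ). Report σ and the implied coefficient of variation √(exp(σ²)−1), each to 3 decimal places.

σ ≈ 0.309, CV ≈ 0.317

If T ~ Lognormal(μ,σ) then ln T ~ Normal(μ,σ), so the p-quantile of ln T is μ + z_p·σ.
ln(12) = 2.485 and ln(17) = 2.833; z_{0.5} = 0, z_{0.87} = 1.126.
σ = (2.833 − 2.485)/(1.126 − (0)) = 0.309.
μ = 2.485 − (0)·0.309 = 2.485.
CV = √(exp(σ²)−1) = √(exp(0.0956)−1) = 0.317.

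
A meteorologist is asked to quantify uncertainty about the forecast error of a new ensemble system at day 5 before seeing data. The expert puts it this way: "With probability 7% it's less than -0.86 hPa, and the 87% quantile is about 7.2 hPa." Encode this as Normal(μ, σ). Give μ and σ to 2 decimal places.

For Normal(μ,σ), the p-quantile is μ + z_p·σ. Here z_{0.07} = -1.476, z_{0.87} = 1.126.
So -0.86 = μ − 1.476σ and 7.2 = μ + 1.126σ.
Subtracting: σ = (7.2 − -0.86)/(1.126 − (-1.476)) = 3.10.
Then μ = -0.86 − (-1.476)·3.10 = 3.71.

μ = 3.71, σ = 3.10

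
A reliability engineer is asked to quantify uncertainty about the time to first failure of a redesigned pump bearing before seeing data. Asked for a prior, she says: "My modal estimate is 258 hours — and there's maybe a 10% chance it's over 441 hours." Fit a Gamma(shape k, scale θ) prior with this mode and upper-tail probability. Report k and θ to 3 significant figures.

k ≈ 7.59, θ ≈ 39.1

Gamma(k,θ) with k>1 has mode (k−1)θ, so θ = 258/(k−1).
Need P(X < 441) = 0.9 with θ tied to k this way. Start at k = 2, θ = 258: P(X<441) ≈ 0.510.
Too low — raise k to concentrate. Iterating converges to k ≈ 7.59.
Then θ = 258/(7.59−1) ≈ 39.1.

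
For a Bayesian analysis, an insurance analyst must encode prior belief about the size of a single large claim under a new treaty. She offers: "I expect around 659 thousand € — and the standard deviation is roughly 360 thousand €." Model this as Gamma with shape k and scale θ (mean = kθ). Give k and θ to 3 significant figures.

For Gamma(k, scale θ): mean = kθ, variance = kθ², so CV = 1/√k.
CV = SD/mean = 360/659 = 0.5463, hence k = 1/CV² = 3.35.
Then θ = mean/k = 659/3.35 = 197.

k ≈ 3.35, θ ≈ 197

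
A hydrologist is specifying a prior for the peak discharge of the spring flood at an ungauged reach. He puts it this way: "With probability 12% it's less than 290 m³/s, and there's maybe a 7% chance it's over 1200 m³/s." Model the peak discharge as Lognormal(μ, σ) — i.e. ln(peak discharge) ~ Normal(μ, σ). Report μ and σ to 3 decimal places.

If T ~ Lognormal(μ,σ) then ln T ~ Normal(μ,σ), so the p-quantile of ln T is μ + z_p·σ.
ln(290) = 5.67 and ln(1200) = 7.09; z_{0.12} = -1.175, z_{0.93} = 1.476.
σ = (7.09 − 5.67)/(1.476 − (-1.175)) = 0.536.
μ = 5.67 − (-1.175)·0.536 = 6.299.

μ ≈ 6.299, σ ≈ 0.536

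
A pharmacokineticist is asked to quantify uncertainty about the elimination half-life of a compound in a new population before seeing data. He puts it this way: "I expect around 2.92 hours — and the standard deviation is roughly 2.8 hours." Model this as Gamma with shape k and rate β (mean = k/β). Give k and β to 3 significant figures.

k ≈ 1.09, β ≈ 0.372

For Gamma(k, rate β): mean = k/β, variance = k/β², so CV = 1/√k.
CV = SD/mean = 2.8/2.92 = 0.9589, hence k = 1/CV² = 1.09.
Then β = k/mean = 1.09/2.92 = 0.372.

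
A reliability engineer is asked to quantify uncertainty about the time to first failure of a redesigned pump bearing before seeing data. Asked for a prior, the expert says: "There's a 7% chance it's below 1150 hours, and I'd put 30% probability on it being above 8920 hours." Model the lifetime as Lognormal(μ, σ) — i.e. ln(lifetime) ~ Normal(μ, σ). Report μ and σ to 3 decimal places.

μ ≈ 8.559, σ ≈ 1.024

If T ~ Lognormal(μ,σ) then ln T ~ Normal(μ,σ), so the p-quantile of ln T is μ + z_p·σ.
ln(1150) = 7.048 and ln(8920) = 9.096; z_{0.07} = -1.476, z_{0.7} = 0.5244.
σ = (9.096 − 7.048)/(0.5244 − (-1.476)) = 1.024.
μ = 7.048 − (-1.476)·1.024 = 8.559.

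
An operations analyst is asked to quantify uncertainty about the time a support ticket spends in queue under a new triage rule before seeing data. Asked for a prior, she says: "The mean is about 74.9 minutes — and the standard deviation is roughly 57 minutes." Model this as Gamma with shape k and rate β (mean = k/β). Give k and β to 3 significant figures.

For Gamma(k, rate β): mean = k/β, variance = k/β², so CV = 1/√k.
CV = SD/mean = 57/74.9 = 0.761, hence k = 1/CV² = 1.73.
Then β = k/mean = 1.73/74.9 = 0.0231.

k ≈ 1.73, β ≈ 0.0231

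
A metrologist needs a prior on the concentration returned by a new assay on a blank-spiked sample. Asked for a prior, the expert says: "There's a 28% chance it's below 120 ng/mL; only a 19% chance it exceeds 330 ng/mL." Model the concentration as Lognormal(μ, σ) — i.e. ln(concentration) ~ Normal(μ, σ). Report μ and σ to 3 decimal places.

If T ~ Lognormal(μ,σ) then ln T ~ Normal(μ,σ), so the p-quantile of ln T is μ + z_p·σ.
ln(120) = 4.787 and ln(330) = 5.799; z_{0.28} = -0.5828, z_{0.81} = 0.8779.
σ = (5.799 − 4.787)/(0.8779 − (-0.5828)) = 0.693.
μ = 4.787 − (-0.5828)·0.693 = 5.191.

μ ≈ 5.191, σ ≈ 0.693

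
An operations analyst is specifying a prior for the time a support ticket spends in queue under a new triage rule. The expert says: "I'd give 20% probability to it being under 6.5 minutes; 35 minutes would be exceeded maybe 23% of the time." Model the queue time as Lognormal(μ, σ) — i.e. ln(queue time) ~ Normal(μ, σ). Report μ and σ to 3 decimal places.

μ ≈ 2.768, σ ≈ 1.065

If T ~ Lognormal(μ,σ) then ln T ~ Normal(μ,σ), so the p-quantile of ln T is μ + z_p·σ.
ln(6.5) = 1.872 and ln(35) = 3.555; z_{0.2} = -0.8416, z_{0.77} = 0.7388.
σ = (3.555 − 1.872)/(0.7388 − (-0.8416)) = 1.065.
μ = 1.872 − (-0.8416)·1.065 = 2.768.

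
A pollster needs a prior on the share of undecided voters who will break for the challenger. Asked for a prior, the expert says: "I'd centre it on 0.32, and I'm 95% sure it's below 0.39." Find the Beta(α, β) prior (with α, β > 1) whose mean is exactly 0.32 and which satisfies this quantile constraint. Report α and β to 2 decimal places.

α ≈ 40.00, β ≈ 85.00

With mean 0.32 fixed, write α = 0.32s, β = 0.68s where s = α+β.
Need P(θ < 0.39) = 0.95 under Beta(0.32s, 0.68s). Normal approximation: (q−m)/√(m(1−m)/s) ≈ z_{0.95} = 1.64, so s ≈ 0.32·0.68·(1.64)²/(0.39−0.32)² = 120.1.
At s = 120.1: P(θ<0.39) ≈ 0.947. Adjusting to match 0.95 gives s ≈ 124.99.
So α = 0.32·124.99 ≈ 40.00, β = 0.68·124.99 ≈ 85.00.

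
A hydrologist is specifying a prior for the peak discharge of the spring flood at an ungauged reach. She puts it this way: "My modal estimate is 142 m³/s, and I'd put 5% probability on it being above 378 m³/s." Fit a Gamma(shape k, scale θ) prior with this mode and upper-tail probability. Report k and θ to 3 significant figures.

k ≈ 3.81, θ ≈ 50.5

Gamma(k,θ) with k>1 has mode (k−1)θ, so θ = 142/(k−1).
Need P(X < 378) = 0.95 with θ tied to k this way. Start at k = 2, θ = 142: P(X<378) ≈ 0.744.
Too low — raise k to concentrate. Iterating converges to k ≈ 3.81.
Then θ = 142/(3.81−1) ≈ 50.5.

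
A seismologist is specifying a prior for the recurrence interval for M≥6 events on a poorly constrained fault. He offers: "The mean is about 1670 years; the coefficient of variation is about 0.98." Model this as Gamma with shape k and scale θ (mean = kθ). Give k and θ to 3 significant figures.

For Gamma(k, scale θ): mean = kθ, variance = kθ², so CV = 1/√k.
CV = 0.98, hence k = 1/CV² = 1.04.
Then θ = mean/k = 1670/1.04 = 1600.

k ≈ 1.04, θ ≈ 1600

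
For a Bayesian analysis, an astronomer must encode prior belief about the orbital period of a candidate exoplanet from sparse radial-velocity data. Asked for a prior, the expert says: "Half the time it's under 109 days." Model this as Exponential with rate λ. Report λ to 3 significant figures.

Exponential median = ln 2 / λ, so λ = ln 2 / 109.0 = 0.00636.

λ ≈ 0.00636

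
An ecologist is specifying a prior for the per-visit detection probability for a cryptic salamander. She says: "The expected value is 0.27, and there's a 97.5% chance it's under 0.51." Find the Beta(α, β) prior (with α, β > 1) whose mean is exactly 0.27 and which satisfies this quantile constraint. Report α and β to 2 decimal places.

α ≈ 4.11, β ≈ 11.11

With mean 0.27 fixed, write α = 0.27s, β = 0.73s where s = α+β.
Need P(θ < 0.51) = 0.975 under Beta(0.27s, 0.73s). Normal approximation: (q−m)/√(m(1−m)/s) ≈ z_{0.975} = 1.96, so s ≈ 0.27·0.73·(1.96)²/(0.51−0.27)² = 13.1.
At s = 13.1: P(θ<0.51) ≈ 0.966. Adjusting to match 0.975 gives s ≈ 15.22.
So α = 0.27·15.22 ≈ 4.11, β = 0.73·15.22 ≈ 11.11.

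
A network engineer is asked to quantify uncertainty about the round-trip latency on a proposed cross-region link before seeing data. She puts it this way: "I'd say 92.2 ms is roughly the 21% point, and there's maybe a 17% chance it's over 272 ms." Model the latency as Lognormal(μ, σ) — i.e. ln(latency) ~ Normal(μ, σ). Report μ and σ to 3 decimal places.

μ ≈ 5.019, σ ≈ 0.614

If T ~ Lognormal(μ,σ) then ln T ~ Normal(μ,σ), so the p-quantile of ln T is μ + z_p·σ.
ln(92.2) = 4.524 and ln(272) = 5.606; z_{0.21} = -0.8064, z_{0.83} = 0.9542.
σ = (5.606 − 4.524)/(0.9542 − (-0.8064)) = 0.614.
μ = 4.524 − (-0.8064)·0.614 = 5.019.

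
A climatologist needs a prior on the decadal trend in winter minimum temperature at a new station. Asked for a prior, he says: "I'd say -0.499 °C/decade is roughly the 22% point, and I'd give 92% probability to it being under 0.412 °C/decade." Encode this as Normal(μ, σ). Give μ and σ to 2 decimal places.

μ = -0.18, σ = 0.42

For Normal(μ,σ), the p-quantile is μ + z_p·σ. Here z_{0.22} = -0.7722, z_{0.92} = 1.405.
So -0.499 = μ − 0.7722σ and 0.412 = μ + 1.405σ.
Subtracting: σ = (0.412 − -0.499)/(1.405 − (-0.7722)) = 0.42.
Then μ = -0.499 − (-0.7722)·0.42 = -0.18.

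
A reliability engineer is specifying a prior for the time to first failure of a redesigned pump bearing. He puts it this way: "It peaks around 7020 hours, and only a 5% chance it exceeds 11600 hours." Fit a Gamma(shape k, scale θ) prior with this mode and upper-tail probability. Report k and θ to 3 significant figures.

k ≈ 12.1, θ ≈ 634

Gamma(k,θ) with k>1 has mode (k−1)θ, so θ = 7020/(k−1).
Need P(X < 11600) = 0.95 with θ tied to k this way. Start at k = 2, θ = 7020: P(X<11600) ≈ 0.492.
Too low — raise k to concentrate. Iterating converges to k ≈ 12.1.
Then θ = 7020/(12.1−1) ≈ 634.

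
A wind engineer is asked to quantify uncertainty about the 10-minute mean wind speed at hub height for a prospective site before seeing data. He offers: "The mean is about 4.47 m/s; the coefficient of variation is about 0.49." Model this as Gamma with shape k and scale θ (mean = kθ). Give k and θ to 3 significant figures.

k ≈ 4.16, θ ≈ 1.07

For Gamma(k, scale θ): mean = kθ, variance = kθ², so CV = 1/√k.
CV = 0.49, hence k = 1/CV² = 4.16.
Then θ = mean/k = 4.47/4.16 = 1.07.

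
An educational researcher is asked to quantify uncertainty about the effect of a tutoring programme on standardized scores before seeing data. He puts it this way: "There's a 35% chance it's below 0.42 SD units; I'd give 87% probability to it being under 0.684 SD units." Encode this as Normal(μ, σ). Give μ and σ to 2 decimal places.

μ = 0.49, σ = 0.17

For Normal(μ,σ), the p-quantile is μ + z_p·σ. Here z_{0.35} = -0.3853, z_{0.87} = 1.126.
So 0.42 = μ − 0.3853σ and 0.684 = μ + 1.126σ.
Subtracting: σ = (0.684 − 0.42)/(1.126 − (-0.3853)) = 0.17.
Then μ = 0.42 − (-0.3853)·0.17 = 0.49.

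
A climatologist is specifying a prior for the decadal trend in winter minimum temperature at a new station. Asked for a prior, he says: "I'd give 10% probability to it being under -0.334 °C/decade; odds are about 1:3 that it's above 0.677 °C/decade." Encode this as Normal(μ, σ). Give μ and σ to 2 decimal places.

μ = 0.33, σ = 0.52

The p-quantile of Normal(μ,σ) is μ + z_p·σ, with z_{0.1} = -1.282 and z_{0.75} = 0.6745.
Eliminate σ: μ = (z₂·x₁ − z₁·x₂)/(z₂ − z₁) = (0.6745·-0.334 − (-1.282)·0.677)/1.956 = 0.33.
Then σ = (x₂ − x₁)/(z₂ − z₁) = (0.677 − -0.334)/1.956 = 0.52.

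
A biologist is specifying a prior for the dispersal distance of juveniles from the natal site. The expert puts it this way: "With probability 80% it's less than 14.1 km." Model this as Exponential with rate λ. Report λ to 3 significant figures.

P(T < 14.1) = 1 − e^(−λ·14.1) = 0.8, so λ = −ln(1−0.8)/14.1 = −ln(0.2)/14.1 = 0.114.

λ ≈ 0.114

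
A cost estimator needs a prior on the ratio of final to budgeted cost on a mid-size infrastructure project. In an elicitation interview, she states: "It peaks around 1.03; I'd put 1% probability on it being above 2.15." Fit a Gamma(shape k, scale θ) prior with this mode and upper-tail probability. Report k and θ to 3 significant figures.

k ≈ 10, θ ≈ 0.115

Gamma(k,θ) with k>1 has mode (k−1)θ, so θ = 1.03/(k−1).
Need P(X < 2.15) = 0.99 with θ tied to k this way. Start at k = 2, θ = 1.03: P(X<2.15) ≈ 0.617.
Too low — raise k to concentrate. Iterating converges to k ≈ 10.
Then θ = 1.03/(10−1) ≈ 0.115.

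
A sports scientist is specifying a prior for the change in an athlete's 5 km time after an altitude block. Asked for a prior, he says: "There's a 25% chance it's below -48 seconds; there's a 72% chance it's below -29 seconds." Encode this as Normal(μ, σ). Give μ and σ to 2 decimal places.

μ = -37.81, σ = 15.11

For Normal(μ,σ), the p-quantile is μ + z_p·σ. Here z_{0.25} = -0.6745, z_{0.72} = 0.5828.
So -48 = μ − 0.6745σ and -29 = μ + 0.5828σ.
Subtracting: σ = (-29 − -48)/(0.5828 − (-0.6745)) = 15.11.
Then μ = -48 − (-0.6745)·15.11 = -37.81.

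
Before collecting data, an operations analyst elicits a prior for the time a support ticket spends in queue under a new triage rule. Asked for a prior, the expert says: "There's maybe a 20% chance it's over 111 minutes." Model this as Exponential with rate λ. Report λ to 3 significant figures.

λ ≈ 0.0145

P(T > 111.0) = e^(−λ·111.0) = 0.2, so λ = −ln(0.2)/111.0 = 0.0145.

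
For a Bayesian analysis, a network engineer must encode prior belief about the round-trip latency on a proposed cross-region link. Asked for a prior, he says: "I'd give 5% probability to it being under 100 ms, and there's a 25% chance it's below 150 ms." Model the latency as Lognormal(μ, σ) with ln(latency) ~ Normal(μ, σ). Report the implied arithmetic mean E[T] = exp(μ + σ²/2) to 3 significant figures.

If T ~ Lognormal(μ,σ) then ln T ~ Normal(μ,σ), so the p-quantile of ln T is μ + z_p·σ.
ln(100) = 4.605 and ln(150) = 5.011; z_{0.05} = -1.645, z_{0.25} = -0.6745.
σ = (5.011 − 4.605)/(-0.6745 − (-1.645)) = 0.418.
μ = 4.605 − (-1.645)·0.418 = 5.292.
E[T] = exp(μ + σ²/2) = exp(5.292 + 0.0873) = 217 ms.

E[T] ≈ 217 ms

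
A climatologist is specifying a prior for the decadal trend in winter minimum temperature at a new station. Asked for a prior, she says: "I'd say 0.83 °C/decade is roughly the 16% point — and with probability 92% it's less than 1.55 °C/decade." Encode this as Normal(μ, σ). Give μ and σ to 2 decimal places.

μ = 1.13, σ = 0.30

For Normal(μ,σ), the p-quantile is μ + z_p·σ. Here z_{0.16} = -0.9945, z_{0.92} = 1.405.
So 0.83 = μ − 0.9945σ and 1.55 = μ + 1.405σ.
Subtracting: σ = (1.55 − 0.83)/(1.405 − (-0.9945)) = 0.30.
Then μ = 0.83 − (-0.9945)·0.30 = 1.13.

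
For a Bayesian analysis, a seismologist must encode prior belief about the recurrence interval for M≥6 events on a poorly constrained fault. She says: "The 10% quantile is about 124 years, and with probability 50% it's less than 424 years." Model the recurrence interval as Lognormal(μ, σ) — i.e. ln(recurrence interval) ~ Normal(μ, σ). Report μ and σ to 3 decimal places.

If T ~ Lognormal(μ,σ) then ln T ~ Normal(μ,σ), so the p-quantile of ln T is μ + z_p·σ.
ln(124) = 4.82 and ln(424) = 6.05; z_{0.1} = -1.282, z_{0.5} = 0.
σ = (6.05 − 4.82)/(0 − (-1.282)) = 0.959.
μ = 4.82 − (-1.282)·0.959 = 6.050.

μ ≈ 6.050, σ ≈ 0.959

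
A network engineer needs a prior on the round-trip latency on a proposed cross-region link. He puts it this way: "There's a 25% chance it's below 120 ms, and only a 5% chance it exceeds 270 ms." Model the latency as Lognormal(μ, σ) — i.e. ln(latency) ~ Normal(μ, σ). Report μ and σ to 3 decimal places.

μ ≈ 5.023, σ ≈ 0.350

If T ~ Lognormal(μ,σ) then ln T ~ Normal(μ,σ), so the p-quantile of ln T is μ + z_p·σ.
ln(120) = 4.787 and ln(270) = 5.598; z_{0.25} = -0.6745, z_{0.95} = 1.645.
σ = (5.598 − 4.787)/(1.645 − (-0.6745)) = 0.350.
μ = 4.787 − (-0.6745)·0.350 = 5.023.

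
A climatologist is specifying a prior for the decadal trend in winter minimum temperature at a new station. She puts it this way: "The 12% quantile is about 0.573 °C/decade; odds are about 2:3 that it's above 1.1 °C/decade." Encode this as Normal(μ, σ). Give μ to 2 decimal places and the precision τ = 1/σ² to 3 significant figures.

μ = 1.01, τ = 7.35

For Normal(μ,σ), the p-quantile is μ + z_p·σ. Here z_{0.12} = -1.175, z_{0.6} = 0.2533.
So 0.573 = μ − 1.175σ and 1.1 = μ + 0.2533σ.
Subtracting: σ = (1.1 − 0.573)/(0.2533 − (-1.175)) = 0.37.
Then μ = 0.573 − (-1.175)·0.37 = 1.01.
Precision τ = 1/σ² = 1/0.369² = 7.35.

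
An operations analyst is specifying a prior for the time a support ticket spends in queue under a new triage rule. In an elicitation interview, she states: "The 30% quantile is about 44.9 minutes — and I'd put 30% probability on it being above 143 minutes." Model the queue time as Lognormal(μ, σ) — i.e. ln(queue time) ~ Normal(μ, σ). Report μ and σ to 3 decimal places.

If T ~ Lognormal(μ,σ) then ln T ~ Normal(μ,σ), so the p-quantile of ln T is μ + z_p·σ.
ln(44.9) = 3.804 and ln(143) = 4.963; z_{0.3} = -0.5244, z_{0.7} = 0.5244.
σ = (4.963 − 3.804)/(0.5244 − (-0.5244)) = 1.105.
μ = 3.804 − (-0.5244)·1.105 = 4.384.

μ ≈ 4.384, σ ≈ 1.105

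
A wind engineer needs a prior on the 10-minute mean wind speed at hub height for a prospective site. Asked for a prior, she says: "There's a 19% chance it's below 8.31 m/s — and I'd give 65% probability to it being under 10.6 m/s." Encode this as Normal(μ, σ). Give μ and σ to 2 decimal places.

μ = 9.90, σ = 1.81

For Normal(μ,σ), the p-quantile is μ + z_p·σ. Here z_{0.19} = -0.8779, z_{0.65} = 0.3853.
So 8.31 = μ − 0.8779σ and 10.6 = μ + 0.3853σ.
Subtracting: σ = (10.6 − 8.31)/(0.3853 − (-0.8779)) = 1.81.
Then μ = 8.31 − (-0.8779)·1.81 = 9.90.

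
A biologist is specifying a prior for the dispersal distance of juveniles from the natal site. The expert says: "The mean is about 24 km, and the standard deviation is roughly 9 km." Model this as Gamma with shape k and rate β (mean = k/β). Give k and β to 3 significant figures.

For Gamma(k, rate β): mean = k/β, variance = k/β², so CV = 1/√k.
CV = SD/mean = 9/24 = 0.375, hence k = 1/CV² = 7.11.
Then β = k/mean = 7.11/24 = 0.296.

k ≈ 7.11, β ≈ 0.296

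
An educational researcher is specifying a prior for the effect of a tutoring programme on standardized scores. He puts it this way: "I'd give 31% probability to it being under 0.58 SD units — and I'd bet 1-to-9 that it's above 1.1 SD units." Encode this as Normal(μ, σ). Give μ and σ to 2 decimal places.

μ = 0.73, σ = 0.29

The p-quantile of Normal(μ,σ) is μ + z_p·σ, with z_{0.31} = -0.4959 and z_{0.9} = 1.282.
Eliminate σ: μ = (z₂·x₁ − z₁·x₂)/(z₂ − z₁) = (1.282·0.58 − (-0.4959)·1.1)/1.777 = 0.73.
Then σ = (x₂ − x₁)/(z₂ − z₁) = (1.1 − 0.58)/1.777 = 0.29.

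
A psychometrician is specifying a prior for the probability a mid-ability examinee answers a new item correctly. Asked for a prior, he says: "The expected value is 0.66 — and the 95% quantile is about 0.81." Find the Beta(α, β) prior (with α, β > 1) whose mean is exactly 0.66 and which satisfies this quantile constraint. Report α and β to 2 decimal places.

α ≈ 15.40, β ≈ 7.93

With mean 0.66 fixed, write α = 0.66s, β = 0.34s where s = α+β.
Need P(θ < 0.81) = 0.95 under Beta(0.66s, 0.34s). Normal approximation: (q−m)/√(m(1−m)/s) ≈ z_{0.95} = 1.64, so s ≈ 0.66·0.34·(1.64)²/(0.81−0.66)² = 27.0.
At s = 27.0: P(θ<0.81) ≈ 0.962. Adjusting to match 0.95 gives s ≈ 23.33.
So α = 0.66·23.33 ≈ 15.40, β = 0.34·23.33 ≈ 7.93.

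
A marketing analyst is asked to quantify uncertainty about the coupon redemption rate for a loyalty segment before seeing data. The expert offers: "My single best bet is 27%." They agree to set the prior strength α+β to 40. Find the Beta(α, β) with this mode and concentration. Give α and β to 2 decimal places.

For α,β > 1 the Beta mode is (α−1)/(α+β−2). With α+β = 40, the mode is (α−1)/38.
Set (α−1)/38 = 0.27 → α = 1 + 0.27·38 = 11.26.
β = 40 − α = 28.74.

α = 11.26, β = 28.74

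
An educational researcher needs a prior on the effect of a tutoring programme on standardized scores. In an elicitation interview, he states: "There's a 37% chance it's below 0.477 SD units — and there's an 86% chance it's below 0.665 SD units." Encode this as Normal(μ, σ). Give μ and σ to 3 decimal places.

μ = 0.521, σ = 0.133

For Normal(μ,σ), the p-quantile is μ + z_p·σ. Here z_{0.37} = -0.3319, z_{0.86} = 1.08.
So 0.477 = μ − 0.3319σ and 0.665 = μ + 1.08σ.
Subtracting: σ = (0.665 − 0.477)/(1.08 − (-0.3319)) = 0.133.
Then μ = 0.477 − (-0.3319)·0.133 = 0.521.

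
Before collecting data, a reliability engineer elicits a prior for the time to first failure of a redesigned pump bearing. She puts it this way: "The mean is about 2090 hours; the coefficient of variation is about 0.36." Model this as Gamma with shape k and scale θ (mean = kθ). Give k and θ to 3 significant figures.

For Gamma(k, scale θ): mean = kθ, variance = kθ², so CV = 1/√k.
CV = 0.36, hence k = 1/CV² = 7.72.
Then θ = mean/k = 2090/7.72 = 271.

k ≈ 7.72, θ ≈ 271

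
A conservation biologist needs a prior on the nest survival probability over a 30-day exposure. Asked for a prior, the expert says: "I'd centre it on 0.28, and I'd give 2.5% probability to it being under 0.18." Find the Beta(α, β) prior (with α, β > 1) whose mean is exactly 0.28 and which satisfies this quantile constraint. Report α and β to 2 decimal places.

α ≈ 18.77, β ≈ 48.27

With mean 0.28 fixed, write α = 0.28s, β = 0.72s where s = α+β.
Need P(θ < 0.18) = 0.025 under Beta(0.28s, 0.72s). Normal approximation: (q−m)/√(m(1−m)/s) ≈ z_{0.025} = -1.96, so s ≈ 0.28·0.72·(-1.96)²/(0.18−0.28)² = 77.4.
At s = 77.4: P(θ<0.18) ≈ 0.017. Adjusting to match 0.025 gives s ≈ 67.04.
So α = 0.28·67.04 ≈ 18.77, β = 0.72·67.04 ≈ 48.27.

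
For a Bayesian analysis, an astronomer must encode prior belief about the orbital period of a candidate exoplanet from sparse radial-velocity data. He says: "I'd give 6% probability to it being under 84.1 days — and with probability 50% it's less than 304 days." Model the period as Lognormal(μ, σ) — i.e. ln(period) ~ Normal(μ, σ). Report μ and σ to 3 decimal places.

μ ≈ 5.717, σ ≈ 0.827

If T ~ Lognormal(μ,σ) then ln T ~ Normal(μ,σ), so the p-quantile of ln T is μ + z_p·σ.
ln(84.1) = 4.432 and ln(304) = 5.717; z_{0.06} = -1.555, z_{0.5} = 0.
σ = (5.717 − 4.432)/(0 − (-1.555)) = 0.827.
μ = 4.432 − (-1.555)·0.827 = 5.717.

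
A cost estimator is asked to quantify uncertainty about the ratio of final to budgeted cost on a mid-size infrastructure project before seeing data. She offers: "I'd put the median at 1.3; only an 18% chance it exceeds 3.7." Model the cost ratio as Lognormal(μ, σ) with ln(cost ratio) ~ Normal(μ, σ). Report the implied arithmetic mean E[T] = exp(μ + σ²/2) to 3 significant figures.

If T ~ Lognormal(μ,σ) then ln T ~ Normal(μ,σ), so the p-quantile of ln T is μ + z_p·σ.
ln(1.3) = 0.2624 and ln(3.7) = 1.308; z_{0.5} = 0, z_{0.82} = 0.9154.
σ = (1.308 − 0.2624)/(0.9154 − (0)) = 1.143.
μ = 0.2624 − (0)·1.143 = 0.262.
E[T] = exp(μ + σ²/2) = exp(0.262 + 0.6529) = 2.5.

E[T] ≈ 2.5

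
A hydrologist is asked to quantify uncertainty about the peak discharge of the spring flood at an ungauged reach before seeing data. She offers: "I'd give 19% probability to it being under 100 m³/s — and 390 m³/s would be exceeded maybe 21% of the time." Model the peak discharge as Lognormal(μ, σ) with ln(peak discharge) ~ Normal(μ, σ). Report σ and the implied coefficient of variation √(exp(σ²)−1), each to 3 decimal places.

σ ≈ 0.808, CV ≈ 0.960

If T ~ Lognormal(μ,σ) then ln T ~ Normal(μ,σ), so the p-quantile of ln T is μ + z_p·σ.
ln(100) = 4.605 and ln(390) = 5.966; z_{0.19} = -0.8779, z_{0.79} = 0.8064.
σ = (5.966 − 4.605)/(0.8064 − (-0.8779)) = 0.808.
μ = 4.605 − (-0.8779)·0.808 = 5.315.
CV = √(exp(σ²)−1) = √(exp(0.6529)−1) = 0.960.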